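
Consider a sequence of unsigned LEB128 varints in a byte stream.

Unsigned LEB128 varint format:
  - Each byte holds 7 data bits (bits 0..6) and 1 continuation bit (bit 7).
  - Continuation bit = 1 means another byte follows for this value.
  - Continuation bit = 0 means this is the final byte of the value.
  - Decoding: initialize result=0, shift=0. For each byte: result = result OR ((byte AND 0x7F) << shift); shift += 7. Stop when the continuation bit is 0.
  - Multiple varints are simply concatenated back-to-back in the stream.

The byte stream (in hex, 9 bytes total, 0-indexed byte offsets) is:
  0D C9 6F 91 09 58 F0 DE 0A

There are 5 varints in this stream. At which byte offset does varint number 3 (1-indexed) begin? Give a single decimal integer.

Answer: 3

Derivation:
  byte[0]=0x0D cont=0 payload=0x0D=13: acc |= 13<<0 -> acc=13 shift=7 [end]
Varint 1: bytes[0:1] = 0D -> value 13 (1 byte(s))
  byte[1]=0xC9 cont=1 payload=0x49=73: acc |= 73<<0 -> acc=73 shift=7
  byte[2]=0x6F cont=0 payload=0x6F=111: acc |= 111<<7 -> acc=14281 shift=14 [end]
Varint 2: bytes[1:3] = C9 6F -> value 14281 (2 byte(s))
  byte[3]=0x91 cont=1 payload=0x11=17: acc |= 17<<0 -> acc=17 shift=7
  byte[4]=0x09 cont=0 payload=0x09=9: acc |= 9<<7 -> acc=1169 shift=14 [end]
Varint 3: bytes[3:5] = 91 09 -> value 1169 (2 byte(s))
  byte[5]=0x58 cont=0 payload=0x58=88: acc |= 88<<0 -> acc=88 shift=7 [end]
Varint 4: bytes[5:6] = 58 -> value 88 (1 byte(s))
  byte[6]=0xF0 cont=1 payload=0x70=112: acc |= 112<<0 -> acc=112 shift=7
  byte[7]=0xDE cont=1 payload=0x5E=94: acc |= 94<<7 -> acc=12144 shift=14
  byte[8]=0x0A cont=0 payload=0x0A=10: acc |= 10<<14 -> acc=175984 shift=21 [end]
Varint 5: bytes[6:9] = F0 DE 0A -> value 175984 (3 byte(s))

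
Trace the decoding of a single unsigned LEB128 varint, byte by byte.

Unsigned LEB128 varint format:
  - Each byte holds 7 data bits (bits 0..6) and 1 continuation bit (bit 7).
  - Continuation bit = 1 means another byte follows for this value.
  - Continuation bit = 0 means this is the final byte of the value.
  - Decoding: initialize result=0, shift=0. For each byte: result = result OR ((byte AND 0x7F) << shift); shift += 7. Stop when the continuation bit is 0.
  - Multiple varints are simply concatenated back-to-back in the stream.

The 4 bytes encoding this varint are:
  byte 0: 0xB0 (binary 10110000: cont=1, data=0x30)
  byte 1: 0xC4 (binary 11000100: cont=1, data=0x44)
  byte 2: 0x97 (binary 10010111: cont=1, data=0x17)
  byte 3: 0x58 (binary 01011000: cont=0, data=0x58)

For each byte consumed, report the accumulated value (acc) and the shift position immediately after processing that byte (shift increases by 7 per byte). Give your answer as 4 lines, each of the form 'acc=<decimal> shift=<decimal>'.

byte 0=0xB0: payload=0x30=48, contrib = 48<<0 = 48; acc -> 48, shift -> 7
byte 1=0xC4: payload=0x44=68, contrib = 68<<7 = 8704; acc -> 8752, shift -> 14
byte 2=0x97: payload=0x17=23, contrib = 23<<14 = 376832; acc -> 385584, shift -> 21
byte 3=0x58: payload=0x58=88, contrib = 88<<21 = 184549376; acc -> 184934960, shift -> 28

Answer: acc=48 shift=7
acc=8752 shift=14
acc=385584 shift=21
acc=184934960 shift=28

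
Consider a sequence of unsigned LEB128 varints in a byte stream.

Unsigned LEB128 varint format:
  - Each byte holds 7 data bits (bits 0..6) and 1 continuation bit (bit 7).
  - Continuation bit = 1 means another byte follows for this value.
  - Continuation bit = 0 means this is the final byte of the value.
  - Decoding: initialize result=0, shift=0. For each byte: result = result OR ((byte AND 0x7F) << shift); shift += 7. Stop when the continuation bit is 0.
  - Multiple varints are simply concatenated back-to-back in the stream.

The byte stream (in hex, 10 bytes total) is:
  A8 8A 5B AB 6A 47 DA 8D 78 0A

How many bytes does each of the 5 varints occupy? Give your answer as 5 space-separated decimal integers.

Answer: 3 2 1 3 1

Derivation:
  byte[0]=0xA8 cont=1 payload=0x28=40: acc |= 40<<0 -> acc=40 shift=7
  byte[1]=0x8A cont=1 payload=0x0A=10: acc |= 10<<7 -> acc=1320 shift=14
  byte[2]=0x5B cont=0 payload=0x5B=91: acc |= 91<<14 -> acc=1492264 shift=21 [end]
Varint 1: bytes[0:3] = A8 8A 5B -> value 1492264 (3 byte(s))
  byte[3]=0xAB cont=1 payload=0x2B=43: acc |= 43<<0 -> acc=43 shift=7
  byte[4]=0x6A cont=0 payload=0x6A=106: acc |= 106<<7 -> acc=13611 shift=14 [end]
Varint 2: bytes[3:5] = AB 6A -> value 13611 (2 byte(s))
  byte[5]=0x47 cont=0 payload=0x47=71: acc |= 71<<0 -> acc=71 shift=7 [end]
Varint 3: bytes[5:6] = 47 -> value 71 (1 byte(s))
  byte[6]=0xDA cont=1 payload=0x5A=90: acc |= 90<<0 -> acc=90 shift=7
  byte[7]=0x8D cont=1 payload=0x0D=13: acc |= 13<<7 -> acc=1754 shift=14
  byte[8]=0x78 cont=0 payload=0x78=120: acc |= 120<<14 -> acc=1967834 shift=21 [end]
Varint 4: bytes[6:9] = DA 8D 78 -> value 1967834 (3 byte(s))
  byte[9]=0x0A cont=0 payload=0x0A=10: acc |= 10<<0 -> acc=10 shift=7 [end]
Varint 5: bytes[9:10] = 0A -> value 10 (1 byte(s))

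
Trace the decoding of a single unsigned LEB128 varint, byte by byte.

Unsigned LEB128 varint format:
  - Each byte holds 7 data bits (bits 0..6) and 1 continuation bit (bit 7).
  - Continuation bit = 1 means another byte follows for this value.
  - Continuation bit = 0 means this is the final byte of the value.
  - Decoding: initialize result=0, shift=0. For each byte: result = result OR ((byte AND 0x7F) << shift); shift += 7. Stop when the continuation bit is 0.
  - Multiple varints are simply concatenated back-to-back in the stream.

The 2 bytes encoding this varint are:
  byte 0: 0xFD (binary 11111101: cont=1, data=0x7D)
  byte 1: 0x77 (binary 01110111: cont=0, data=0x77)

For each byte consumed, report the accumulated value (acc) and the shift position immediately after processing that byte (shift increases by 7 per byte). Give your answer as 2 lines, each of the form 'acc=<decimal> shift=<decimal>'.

Answer: acc=125 shift=7
acc=15357 shift=14

Derivation:
byte 0=0xFD: payload=0x7D=125, contrib = 125<<0 = 125; acc -> 125, shift -> 7
byte 1=0x77: payload=0x77=119, contrib = 119<<7 = 15232; acc -> 15357, shift -> 14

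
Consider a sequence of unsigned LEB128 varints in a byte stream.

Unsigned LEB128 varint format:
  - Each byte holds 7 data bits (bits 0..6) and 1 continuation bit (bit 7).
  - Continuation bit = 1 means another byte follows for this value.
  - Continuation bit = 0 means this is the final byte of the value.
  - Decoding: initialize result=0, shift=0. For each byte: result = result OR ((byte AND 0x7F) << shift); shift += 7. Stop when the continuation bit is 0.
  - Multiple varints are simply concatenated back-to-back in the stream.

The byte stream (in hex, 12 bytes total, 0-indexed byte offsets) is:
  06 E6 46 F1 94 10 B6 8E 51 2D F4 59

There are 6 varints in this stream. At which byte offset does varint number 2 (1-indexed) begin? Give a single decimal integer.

  byte[0]=0x06 cont=0 payload=0x06=6: acc |= 6<<0 -> acc=6 shift=7 [end]
Varint 1: bytes[0:1] = 06 -> value 6 (1 byte(s))
  byte[1]=0xE6 cont=1 payload=0x66=102: acc |= 102<<0 -> acc=102 shift=7
  byte[2]=0x46 cont=0 payload=0x46=70: acc |= 70<<7 -> acc=9062 shift=14 [end]
Varint 2: bytes[1:3] = E6 46 -> value 9062 (2 byte(s))
  byte[3]=0xF1 cont=1 payload=0x71=113: acc |= 113<<0 -> acc=113 shift=7
  byte[4]=0x94 cont=1 payload=0x14=20: acc |= 20<<7 -> acc=2673 shift=14
  byte[5]=0x10 cont=0 payload=0x10=16: acc |= 16<<14 -> acc=264817 shift=21 [end]
Varint 3: bytes[3:6] = F1 94 10 -> value 264817 (3 byte(s))
  byte[6]=0xB6 cont=1 payload=0x36=54: acc |= 54<<0 -> acc=54 shift=7
  byte[7]=0x8E cont=1 payload=0x0E=14: acc |= 14<<7 -> acc=1846 shift=14
  byte[8]=0x51 cont=0 payload=0x51=81: acc |= 81<<14 -> acc=1328950 shift=21 [end]
Varint 4: bytes[6:9] = B6 8E 51 -> value 1328950 (3 byte(s))
  byte[9]=0x2D cont=0 payload=0x2D=45: acc |= 45<<0 -> acc=45 shift=7 [end]
Varint 5: bytes[9:10] = 2D -> value 45 (1 byte(s))
  byte[10]=0xF4 cont=1 payload=0x74=116: acc |= 116<<0 -> acc=116 shift=7
  byte[11]=0x59 cont=0 payload=0x59=89: acc |= 89<<7 -> acc=11508 shift=14 [end]
Varint 6: bytes[10:12] = F4 59 -> value 11508 (2 byte(s))

Answer: 1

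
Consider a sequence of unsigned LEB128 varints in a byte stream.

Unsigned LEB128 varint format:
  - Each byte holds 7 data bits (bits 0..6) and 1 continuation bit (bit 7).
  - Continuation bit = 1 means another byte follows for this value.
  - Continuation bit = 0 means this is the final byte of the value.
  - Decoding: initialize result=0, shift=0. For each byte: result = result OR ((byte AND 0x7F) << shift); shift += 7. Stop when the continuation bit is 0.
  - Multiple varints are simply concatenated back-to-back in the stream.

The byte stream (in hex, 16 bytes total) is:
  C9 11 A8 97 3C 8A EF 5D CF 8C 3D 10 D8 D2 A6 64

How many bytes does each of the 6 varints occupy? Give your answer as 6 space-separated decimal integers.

Answer: 2 3 3 3 1 4

Derivation:
  byte[0]=0xC9 cont=1 payload=0x49=73: acc |= 73<<0 -> acc=73 shift=7
  byte[1]=0x11 cont=0 payload=0x11=17: acc |= 17<<7 -> acc=2249 shift=14 [end]
Varint 1: bytes[0:2] = C9 11 -> value 2249 (2 byte(s))
  byte[2]=0xA8 cont=1 payload=0x28=40: acc |= 40<<0 -> acc=40 shift=7
  byte[3]=0x97 cont=1 payload=0x17=23: acc |= 23<<7 -> acc=2984 shift=14
  byte[4]=0x3C cont=0 payload=0x3C=60: acc |= 60<<14 -> acc=986024 shift=21 [end]
Varint 2: bytes[2:5] = A8 97 3C -> value 986024 (3 byte(s))
  byte[5]=0x8A cont=1 payload=0x0A=10: acc |= 10<<0 -> acc=10 shift=7
  byte[6]=0xEF cont=1 payload=0x6F=111: acc |= 111<<7 -> acc=14218 shift=14
  byte[7]=0x5D cont=0 payload=0x5D=93: acc |= 93<<14 -> acc=1537930 shift=21 [end]
Varint 3: bytes[5:8] = 8A EF 5D -> value 1537930 (3 byte(s))
  byte[8]=0xCF cont=1 payload=0x4F=79: acc |= 79<<0 -> acc=79 shift=7
  byte[9]=0x8C cont=1 payload=0x0C=12: acc |= 12<<7 -> acc=1615 shift=14
  byte[10]=0x3D cont=0 payload=0x3D=61: acc |= 61<<14 -> acc=1001039 shift=21 [end]
Varint 4: bytes[8:11] = CF 8C 3D -> value 1001039 (3 byte(s))
  byte[11]=0x10 cont=0 payload=0x10=16: acc |= 16<<0 -> acc=16 shift=7 [end]
Varint 5: bytes[11:12] = 10 -> value 16 (1 byte(s))
  byte[12]=0xD8 cont=1 payload=0x58=88: acc |= 88<<0 -> acc=88 shift=7
  byte[13]=0xD2 cont=1 payload=0x52=82: acc |= 82<<7 -> acc=10584 shift=14
  byte[14]=0xA6 cont=1 payload=0x26=38: acc |= 38<<14 -> acc=633176 shift=21
  byte[15]=0x64 cont=0 payload=0x64=100: acc |= 100<<21 -> acc=210348376 shift=28 [end]
Varint 6: bytes[12:16] = D8 D2 A6 64 -> value 210348376 (4 byte(s))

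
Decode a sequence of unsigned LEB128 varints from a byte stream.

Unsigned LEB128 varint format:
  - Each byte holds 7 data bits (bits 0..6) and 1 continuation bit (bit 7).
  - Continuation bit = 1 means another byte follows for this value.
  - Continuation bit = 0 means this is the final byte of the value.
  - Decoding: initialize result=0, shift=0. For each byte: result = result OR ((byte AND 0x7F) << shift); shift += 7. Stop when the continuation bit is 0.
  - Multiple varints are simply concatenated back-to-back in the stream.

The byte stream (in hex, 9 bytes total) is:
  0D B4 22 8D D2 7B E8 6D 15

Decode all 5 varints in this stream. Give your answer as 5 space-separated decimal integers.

Answer: 13 4404 2025741 14056 21

Derivation:
  byte[0]=0x0D cont=0 payload=0x0D=13: acc |= 13<<0 -> acc=13 shift=7 [end]
Varint 1: bytes[0:1] = 0D -> value 13 (1 byte(s))
  byte[1]=0xB4 cont=1 payload=0x34=52: acc |= 52<<0 -> acc=52 shift=7
  byte[2]=0x22 cont=0 payload=0x22=34: acc |= 34<<7 -> acc=4404 shift=14 [end]
Varint 2: bytes[1:3] = B4 22 -> value 4404 (2 byte(s))
  byte[3]=0x8D cont=1 payload=0x0D=13: acc |= 13<<0 -> acc=13 shift=7
  byte[4]=0xD2 cont=1 payload=0x52=82: acc |= 82<<7 -> acc=10509 shift=14
  byte[5]=0x7B cont=0 payload=0x7B=123: acc |= 123<<14 -> acc=2025741 shift=21 [end]
Varint 3: bytes[3:6] = 8D D2 7B -> value 2025741 (3 byte(s))
  byte[6]=0xE8 cont=1 payload=0x68=104: acc |= 104<<0 -> acc=104 shift=7
  byte[7]=0x6D cont=0 payload=0x6D=109: acc |= 109<<7 -> acc=14056 shift=14 [end]
Varint 4: bytes[6:8] = E8 6D -> value 14056 (2 byte(s))
  byte[8]=0x15 cont=0 payload=0x15=21: acc |= 21<<0 -> acc=21 shift=7 [end]
Varint 5: bytes[8:9] = 15 -> value 21 (1 byte(s))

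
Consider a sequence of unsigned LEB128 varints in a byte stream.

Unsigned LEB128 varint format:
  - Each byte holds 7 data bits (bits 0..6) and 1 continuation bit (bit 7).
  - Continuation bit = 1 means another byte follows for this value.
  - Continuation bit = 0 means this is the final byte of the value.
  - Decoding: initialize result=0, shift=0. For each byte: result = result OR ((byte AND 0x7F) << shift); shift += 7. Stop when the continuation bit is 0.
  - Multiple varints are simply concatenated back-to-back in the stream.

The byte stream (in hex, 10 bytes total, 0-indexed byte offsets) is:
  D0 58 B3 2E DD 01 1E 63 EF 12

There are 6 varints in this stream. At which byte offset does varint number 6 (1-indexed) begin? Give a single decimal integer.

Answer: 8

Derivation:
  byte[0]=0xD0 cont=1 payload=0x50=80: acc |= 80<<0 -> acc=80 shift=7
  byte[1]=0x58 cont=0 payload=0x58=88: acc |= 88<<7 -> acc=11344 shift=14 [end]
Varint 1: bytes[0:2] = D0 58 -> value 11344 (2 byte(s))
  byte[2]=0xB3 cont=1 payload=0x33=51: acc |= 51<<0 -> acc=51 shift=7
  byte[3]=0x2E cont=0 payload=0x2E=46: acc |= 46<<7 -> acc=5939 shift=14 [end]
Varint 2: bytes[2:4] = B3 2E -> value 5939 (2 byte(s))
  byte[4]=0xDD cont=1 payload=0x5D=93: acc |= 93<<0 -> acc=93 shift=7
  byte[5]=0x01 cont=0 payload=0x01=1: acc |= 1<<7 -> acc=221 shift=14 [end]
Varint 3: bytes[4:6] = DD 01 -> value 221 (2 byte(s))
  byte[6]=0x1E cont=0 payload=0x1E=30: acc |= 30<<0 -> acc=30 shift=7 [end]
Varint 4: bytes[6:7] = 1E -> value 30 (1 byte(s))
  byte[7]=0x63 cont=0 payload=0x63=99: acc |= 99<<0 -> acc=99 shift=7 [end]
Varint 5: bytes[7:8] = 63 -> value 99 (1 byte(s))
  byte[8]=0xEF cont=1 payload=0x6F=111: acc |= 111<<0 -> acc=111 shift=7
  byte[9]=0x12 cont=0 payload=0x12=18: acc |= 18<<7 -> acc=2415 shift=14 [end]
Varint 6: bytes[8:10] = EF 12 -> value 2415 (2 byte(s))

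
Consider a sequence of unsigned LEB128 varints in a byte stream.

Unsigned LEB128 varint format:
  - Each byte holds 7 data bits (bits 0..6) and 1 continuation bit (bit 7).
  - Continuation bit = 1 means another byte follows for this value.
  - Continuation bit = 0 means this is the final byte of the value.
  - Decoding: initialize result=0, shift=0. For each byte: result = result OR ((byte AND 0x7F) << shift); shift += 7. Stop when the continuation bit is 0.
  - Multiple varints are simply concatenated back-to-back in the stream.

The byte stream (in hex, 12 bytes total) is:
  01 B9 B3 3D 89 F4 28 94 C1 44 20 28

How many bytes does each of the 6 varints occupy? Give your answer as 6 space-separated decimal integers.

  byte[0]=0x01 cont=0 payload=0x01=1: acc |= 1<<0 -> acc=1 shift=7 [end]
Varint 1: bytes[0:1] = 01 -> value 1 (1 byte(s))
  byte[1]=0xB9 cont=1 payload=0x39=57: acc |= 57<<0 -> acc=57 shift=7
  byte[2]=0xB3 cont=1 payload=0x33=51: acc |= 51<<7 -> acc=6585 shift=14
  byte[3]=0x3D cont=0 payload=0x3D=61: acc |= 61<<14 -> acc=1006009 shift=21 [end]
Varint 2: bytes[1:4] = B9 B3 3D -> value 1006009 (3 byte(s))
  byte[4]=0x89 cont=1 payload=0x09=9: acc |= 9<<0 -> acc=9 shift=7
  byte[5]=0xF4 cont=1 payload=0x74=116: acc |= 116<<7 -> acc=14857 shift=14
  byte[6]=0x28 cont=0 payload=0x28=40: acc |= 40<<14 -> acc=670217 shift=21 [end]
Varint 3: bytes[4:7] = 89 F4 28 -> value 670217 (3 byte(s))
  byte[7]=0x94 cont=1 payload=0x14=20: acc |= 20<<0 -> acc=20 shift=7
  byte[8]=0xC1 cont=1 payload=0x41=65: acc |= 65<<7 -> acc=8340 shift=14
  byte[9]=0x44 cont=0 payload=0x44=68: acc |= 68<<14 -> acc=1122452 shift=21 [end]
Varint 4: bytes[7:10] = 94 C1 44 -> value 1122452 (3 byte(s))
  byte[10]=0x20 cont=0 payload=0x20=32: acc |= 32<<0 -> acc=32 shift=7 [end]
Varint 5: bytes[10:11] = 20 -> value 32 (1 byte(s))
  byte[11]=0x28 cont=0 payload=0x28=40: acc |= 40<<0 -> acc=40 shift=7 [end]
Varint 6: bytes[11:12] = 28 -> value 40 (1 byte(s))

Answer: 1 3 3 3 1 1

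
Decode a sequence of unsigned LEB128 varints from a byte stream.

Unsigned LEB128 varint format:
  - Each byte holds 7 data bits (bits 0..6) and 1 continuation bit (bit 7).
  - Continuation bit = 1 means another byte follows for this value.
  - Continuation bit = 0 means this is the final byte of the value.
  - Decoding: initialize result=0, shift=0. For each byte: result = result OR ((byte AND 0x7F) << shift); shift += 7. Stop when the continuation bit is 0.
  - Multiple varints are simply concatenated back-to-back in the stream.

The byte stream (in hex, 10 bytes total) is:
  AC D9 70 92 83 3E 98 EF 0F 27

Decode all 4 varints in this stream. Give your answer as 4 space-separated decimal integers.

  byte[0]=0xAC cont=1 payload=0x2C=44: acc |= 44<<0 -> acc=44 shift=7
  byte[1]=0xD9 cont=1 payload=0x59=89: acc |= 89<<7 -> acc=11436 shift=14
  byte[2]=0x70 cont=0 payload=0x70=112: acc |= 112<<14 -> acc=1846444 shift=21 [end]
Varint 1: bytes[0:3] = AC D9 70 -> value 1846444 (3 byte(s))
  byte[3]=0x92 cont=1 payload=0x12=18: acc |= 18<<0 -> acc=18 shift=7
  byte[4]=0x83 cont=1 payload=0x03=3: acc |= 3<<7 -> acc=402 shift=14
  byte[5]=0x3E cont=0 payload=0x3E=62: acc |= 62<<14 -> acc=1016210 shift=21 [end]
Varint 2: bytes[3:6] = 92 83 3E -> value 1016210 (3 byte(s))
  byte[6]=0x98 cont=1 payload=0x18=24: acc |= 24<<0 -> acc=24 shift=7
  byte[7]=0xEF cont=1 payload=0x6F=111: acc |= 111<<7 -> acc=14232 shift=14
  byte[8]=0x0F cont=0 payload=0x0F=15: acc |= 15<<14 -> acc=259992 shift=21 [end]
Varint 3: bytes[6:9] = 98 EF 0F -> value 259992 (3 byte(s))
  byte[9]=0x27 cont=0 payload=0x27=39: acc |= 39<<0 -> acc=39 shift=7 [end]
Varint 4: bytes[9:10] = 27 -> value 39 (1 byte(s))

Answer: 1846444 1016210 259992 39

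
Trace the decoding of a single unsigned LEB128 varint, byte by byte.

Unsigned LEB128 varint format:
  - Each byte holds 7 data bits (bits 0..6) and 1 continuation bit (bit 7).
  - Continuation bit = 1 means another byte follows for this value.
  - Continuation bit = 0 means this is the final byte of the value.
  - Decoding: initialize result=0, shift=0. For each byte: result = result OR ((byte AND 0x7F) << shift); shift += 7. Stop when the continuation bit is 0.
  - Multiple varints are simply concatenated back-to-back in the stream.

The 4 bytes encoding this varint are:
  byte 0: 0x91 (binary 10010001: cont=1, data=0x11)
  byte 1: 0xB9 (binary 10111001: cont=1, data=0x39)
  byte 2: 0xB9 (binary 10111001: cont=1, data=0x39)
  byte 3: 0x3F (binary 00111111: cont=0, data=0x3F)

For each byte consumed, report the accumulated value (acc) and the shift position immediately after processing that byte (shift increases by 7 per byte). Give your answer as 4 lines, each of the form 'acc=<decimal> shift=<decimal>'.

Answer: acc=17 shift=7
acc=7313 shift=14
acc=941201 shift=21
acc=133061777 shift=28

Derivation:
byte 0=0x91: payload=0x11=17, contrib = 17<<0 = 17; acc -> 17, shift -> 7
byte 1=0xB9: payload=0x39=57, contrib = 57<<7 = 7296; acc -> 7313, shift -> 14
byte 2=0xB9: payload=0x39=57, contrib = 57<<14 = 933888; acc -> 941201, shift -> 21
byte 3=0x3F: payload=0x3F=63, contrib = 63<<21 = 132120576; acc -> 133061777, shift -> 28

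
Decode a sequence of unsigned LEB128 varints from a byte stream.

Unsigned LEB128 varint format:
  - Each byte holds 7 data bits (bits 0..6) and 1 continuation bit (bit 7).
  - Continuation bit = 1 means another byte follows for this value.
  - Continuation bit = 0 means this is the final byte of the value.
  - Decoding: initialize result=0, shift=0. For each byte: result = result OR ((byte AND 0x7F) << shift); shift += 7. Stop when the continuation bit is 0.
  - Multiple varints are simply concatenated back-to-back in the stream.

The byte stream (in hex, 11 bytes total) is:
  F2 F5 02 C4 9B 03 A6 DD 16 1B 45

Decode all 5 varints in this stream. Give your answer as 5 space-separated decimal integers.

  byte[0]=0xF2 cont=1 payload=0x72=114: acc |= 114<<0 -> acc=114 shift=7
  byte[1]=0xF5 cont=1 payload=0x75=117: acc |= 117<<7 -> acc=15090 shift=14
  byte[2]=0x02 cont=0 payload=0x02=2: acc |= 2<<14 -> acc=47858 shift=21 [end]
Varint 1: bytes[0:3] = F2 F5 02 -> value 47858 (3 byte(s))
  byte[3]=0xC4 cont=1 payload=0x44=68: acc |= 68<<0 -> acc=68 shift=7
  byte[4]=0x9B cont=1 payload=0x1B=27: acc |= 27<<7 -> acc=3524 shift=14
  byte[5]=0x03 cont=0 payload=0x03=3: acc |= 3<<14 -> acc=52676 shift=21 [end]
Varint 2: bytes[3:6] = C4 9B 03 -> value 52676 (3 byte(s))
  byte[6]=0xA6 cont=1 payload=0x26=38: acc |= 38<<0 -> acc=38 shift=7
  byte[7]=0xDD cont=1 payload=0x5D=93: acc |= 93<<7 -> acc=11942 shift=14
  byte[8]=0x16 cont=0 payload=0x16=22: acc |= 22<<14 -> acc=372390 shift=21 [end]
Varint 3: bytes[6:9] = A6 DD 16 -> value 372390 (3 byte(s))
  byte[9]=0x1B cont=0 payload=0x1B=27: acc |= 27<<0 -> acc=27 shift=7 [end]
Varint 4: bytes[9:10] = 1B -> value 27 (1 byte(s))
  byte[10]=0x45 cont=0 payload=0x45=69: acc |= 69<<0 -> acc=69 shift=7 [end]
Varint 5: bytes[10:11] = 45 -> value 69 (1 byte(s))

Answer: 47858 52676 372390 27 69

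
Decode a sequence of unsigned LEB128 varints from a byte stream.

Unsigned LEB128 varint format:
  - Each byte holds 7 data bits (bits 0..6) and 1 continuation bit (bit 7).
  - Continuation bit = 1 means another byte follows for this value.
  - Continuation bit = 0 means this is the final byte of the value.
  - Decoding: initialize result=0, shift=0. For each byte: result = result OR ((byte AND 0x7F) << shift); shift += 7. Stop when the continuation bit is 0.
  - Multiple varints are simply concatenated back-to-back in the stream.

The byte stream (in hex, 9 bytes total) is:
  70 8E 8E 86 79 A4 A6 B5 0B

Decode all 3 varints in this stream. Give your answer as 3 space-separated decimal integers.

Answer: 112 253855502 23941924

Derivation:
  byte[0]=0x70 cont=0 payload=0x70=112: acc |= 112<<0 -> acc=112 shift=7 [end]
Varint 1: bytes[0:1] = 70 -> value 112 (1 byte(s))
  byte[1]=0x8E cont=1 payload=0x0E=14: acc |= 14<<0 -> acc=14 shift=7
  byte[2]=0x8E cont=1 payload=0x0E=14: acc |= 14<<7 -> acc=1806 shift=14
  byte[3]=0x86 cont=1 payload=0x06=6: acc |= 6<<14 -> acc=100110 shift=21
  byte[4]=0x79 cont=0 payload=0x79=121: acc |= 121<<21 -> acc=253855502 shift=28 [end]
Varint 2: bytes[1:5] = 8E 8E 86 79 -> value 253855502 (4 byte(s))
  byte[5]=0xA4 cont=1 payload=0x24=36: acc |= 36<<0 -> acc=36 shift=7
  byte[6]=0xA6 cont=1 payload=0x26=38: acc |= 38<<7 -> acc=4900 shift=14
  byte[7]=0xB5 cont=1 payload=0x35=53: acc |= 53<<14 -> acc=873252 shift=21
  byte[8]=0x0B cont=0 payload=0x0B=11: acc |= 11<<21 -> acc=23941924 shift=28 [end]
Varint 3: bytes[5:9] = A4 A6 B5 0B -> value 23941924 (4 byte(s))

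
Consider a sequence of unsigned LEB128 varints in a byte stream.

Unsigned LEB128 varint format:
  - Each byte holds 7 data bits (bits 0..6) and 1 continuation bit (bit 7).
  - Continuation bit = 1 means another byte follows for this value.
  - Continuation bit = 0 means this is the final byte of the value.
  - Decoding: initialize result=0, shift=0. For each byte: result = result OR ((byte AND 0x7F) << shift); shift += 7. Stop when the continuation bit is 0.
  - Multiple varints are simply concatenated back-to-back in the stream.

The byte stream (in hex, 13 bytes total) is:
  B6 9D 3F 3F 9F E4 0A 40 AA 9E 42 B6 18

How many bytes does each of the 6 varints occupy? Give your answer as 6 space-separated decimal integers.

Answer: 3 1 3 1 3 2

Derivation:
  byte[0]=0xB6 cont=1 payload=0x36=54: acc |= 54<<0 -> acc=54 shift=7
  byte[1]=0x9D cont=1 payload=0x1D=29: acc |= 29<<7 -> acc=3766 shift=14
  byte[2]=0x3F cont=0 payload=0x3F=63: acc |= 63<<14 -> acc=1035958 shift=21 [end]
Varint 1: bytes[0:3] = B6 9D 3F -> value 1035958 (3 byte(s))
  byte[3]=0x3F cont=0 payload=0x3F=63: acc |= 63<<0 -> acc=63 shift=7 [end]
Varint 2: bytes[3:4] = 3F -> value 63 (1 byte(s))
  byte[4]=0x9F cont=1 payload=0x1F=31: acc |= 31<<0 -> acc=31 shift=7
  byte[5]=0xE4 cont=1 payload=0x64=100: acc |= 100<<7 -> acc=12831 shift=14
  byte[6]=0x0A cont=0 payload=0x0A=10: acc |= 10<<14 -> acc=176671 shift=21 [end]
Varint 3: bytes[4:7] = 9F E4 0A -> value 176671 (3 byte(s))
  byte[7]=0x40 cont=0 payload=0x40=64: acc |= 64<<0 -> acc=64 shift=7 [end]
Varint 4: bytes[7:8] = 40 -> value 64 (1 byte(s))
  byte[8]=0xAA cont=1 payload=0x2A=42: acc |= 42<<0 -> acc=42 shift=7
  byte[9]=0x9E cont=1 payload=0x1E=30: acc |= 30<<7 -> acc=3882 shift=14
  byte[10]=0x42 cont=0 payload=0x42=66: acc |= 66<<14 -> acc=1085226 shift=21 [end]
Varint 5: bytes[8:11] = AA 9E 42 -> value 1085226 (3 byte(s))
  byte[11]=0xB6 cont=1 payload=0x36=54: acc |= 54<<0 -> acc=54 shift=7
  byte[12]=0x18 cont=0 payload=0x18=24: acc |= 24<<7 -> acc=3126 shift=14 [end]
Varint 6: bytes[11:13] = B6 18 -> value 3126 (2 byte(s))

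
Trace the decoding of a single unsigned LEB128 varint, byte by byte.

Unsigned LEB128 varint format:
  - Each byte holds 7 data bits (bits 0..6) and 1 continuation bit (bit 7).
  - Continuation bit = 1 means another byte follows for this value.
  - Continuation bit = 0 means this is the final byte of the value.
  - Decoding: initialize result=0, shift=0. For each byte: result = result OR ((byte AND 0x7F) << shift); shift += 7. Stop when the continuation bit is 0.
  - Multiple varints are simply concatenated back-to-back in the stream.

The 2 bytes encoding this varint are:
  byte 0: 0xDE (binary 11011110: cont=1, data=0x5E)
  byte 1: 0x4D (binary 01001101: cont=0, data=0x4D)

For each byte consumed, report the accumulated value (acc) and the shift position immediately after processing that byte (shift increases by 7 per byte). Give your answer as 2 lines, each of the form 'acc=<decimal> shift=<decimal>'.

byte 0=0xDE: payload=0x5E=94, contrib = 94<<0 = 94; acc -> 94, shift -> 7
byte 1=0x4D: payload=0x4D=77, contrib = 77<<7 = 9856; acc -> 9950, shift -> 14

Answer: acc=94 shift=7
acc=9950 shift=14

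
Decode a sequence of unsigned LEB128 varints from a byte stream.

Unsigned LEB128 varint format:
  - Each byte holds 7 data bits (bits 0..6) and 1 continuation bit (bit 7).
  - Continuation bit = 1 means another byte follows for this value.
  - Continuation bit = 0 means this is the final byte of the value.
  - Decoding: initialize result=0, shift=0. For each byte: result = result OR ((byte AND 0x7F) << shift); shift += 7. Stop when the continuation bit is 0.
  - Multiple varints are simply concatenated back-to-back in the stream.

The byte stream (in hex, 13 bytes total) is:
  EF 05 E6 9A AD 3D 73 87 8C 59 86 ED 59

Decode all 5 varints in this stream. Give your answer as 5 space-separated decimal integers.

  byte[0]=0xEF cont=1 payload=0x6F=111: acc |= 111<<0 -> acc=111 shift=7
  byte[1]=0x05 cont=0 payload=0x05=5: acc |= 5<<7 -> acc=751 shift=14 [end]
Varint 1: bytes[0:2] = EF 05 -> value 751 (2 byte(s))
  byte[2]=0xE6 cont=1 payload=0x66=102: acc |= 102<<0 -> acc=102 shift=7
  byte[3]=0x9A cont=1 payload=0x1A=26: acc |= 26<<7 -> acc=3430 shift=14
  byte[4]=0xAD cont=1 payload=0x2D=45: acc |= 45<<14 -> acc=740710 shift=21
  byte[5]=0x3D cont=0 payload=0x3D=61: acc |= 61<<21 -> acc=128666982 shift=28 [end]
Varint 2: bytes[2:6] = E6 9A AD 3D -> value 128666982 (4 byte(s))
  byte[6]=0x73 cont=0 payload=0x73=115: acc |= 115<<0 -> acc=115 shift=7 [end]
Varint 3: bytes[6:7] = 73 -> value 115 (1 byte(s))
  byte[7]=0x87 cont=1 payload=0x07=7: acc |= 7<<0 -> acc=7 shift=7
  byte[8]=0x8C cont=1 payload=0x0C=12: acc |= 12<<7 -> acc=1543 shift=14
  byte[9]=0x59 cont=0 payload=0x59=89: acc |= 89<<14 -> acc=1459719 shift=21 [end]
Varint 4: bytes[7:10] = 87 8C 59 -> value 1459719 (3 byte(s))
  byte[10]=0x86 cont=1 payload=0x06=6: acc |= 6<<0 -> acc=6 shift=7
  byte[11]=0xED cont=1 payload=0x6D=109: acc |= 109<<7 -> acc=13958 shift=14
  byte[12]=0x59 cont=0 payload=0x59=89: acc |= 89<<14 -> acc=1472134 shift=21 [end]
Varint 5: bytes[10:13] = 86 ED 59 -> value 1472134 (3 byte(s))

Answer: 751 128666982 115 1459719 1472134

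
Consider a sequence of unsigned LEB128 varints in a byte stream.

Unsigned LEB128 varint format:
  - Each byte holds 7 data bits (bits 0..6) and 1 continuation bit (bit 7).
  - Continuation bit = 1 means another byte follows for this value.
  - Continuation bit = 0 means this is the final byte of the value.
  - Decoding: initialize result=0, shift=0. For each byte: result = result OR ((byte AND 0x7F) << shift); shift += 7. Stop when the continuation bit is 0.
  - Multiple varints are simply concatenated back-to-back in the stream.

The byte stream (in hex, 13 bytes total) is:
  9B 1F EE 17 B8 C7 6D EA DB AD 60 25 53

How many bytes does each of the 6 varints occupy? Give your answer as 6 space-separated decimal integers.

Answer: 2 2 3 4 1 1

Derivation:
  byte[0]=0x9B cont=1 payload=0x1B=27: acc |= 27<<0 -> acc=27 shift=7
  byte[1]=0x1F cont=0 payload=0x1F=31: acc |= 31<<7 -> acc=3995 shift=14 [end]
Varint 1: bytes[0:2] = 9B 1F -> value 3995 (2 byte(s))
  byte[2]=0xEE cont=1 payload=0x6E=110: acc |= 110<<0 -> acc=110 shift=7
  byte[3]=0x17 cont=0 payload=0x17=23: acc |= 23<<7 -> acc=3054 shift=14 [end]
Varint 2: bytes[2:4] = EE 17 -> value 3054 (2 byte(s))
  byte[4]=0xB8 cont=1 payload=0x38=56: acc |= 56<<0 -> acc=56 shift=7
  byte[5]=0xC7 cont=1 payload=0x47=71: acc |= 71<<7 -> acc=9144 shift=14
  byte[6]=0x6D cont=0 payload=0x6D=109: acc |= 109<<14 -> acc=1795000 shift=21 [end]
Varint 3: bytes[4:7] = B8 C7 6D -> value 1795000 (3 byte(s))
  byte[7]=0xEA cont=1 payload=0x6A=106: acc |= 106<<0 -> acc=106 shift=7
  byte[8]=0xDB cont=1 payload=0x5B=91: acc |= 91<<7 -> acc=11754 shift=14
  byte[9]=0xAD cont=1 payload=0x2D=45: acc |= 45<<14 -> acc=749034 shift=21
  byte[10]=0x60 cont=0 payload=0x60=96: acc |= 96<<21 -> acc=202075626 shift=28 [end]
Varint 4: bytes[7:11] = EA DB AD 60 -> value 202075626 (4 byte(s))
  byte[11]=0x25 cont=0 payload=0x25=37: acc |= 37<<0 -> acc=37 shift=7 [end]
Varint 5: bytes[11:12] = 25 -> value 37 (1 byte(s))
  byte[12]=0x53 cont=0 payload=0x53=83: acc |= 83<<0 -> acc=83 shift=7 [end]
Varint 6: bytes[12:13] = 53 -> value 83 (1 byte(s))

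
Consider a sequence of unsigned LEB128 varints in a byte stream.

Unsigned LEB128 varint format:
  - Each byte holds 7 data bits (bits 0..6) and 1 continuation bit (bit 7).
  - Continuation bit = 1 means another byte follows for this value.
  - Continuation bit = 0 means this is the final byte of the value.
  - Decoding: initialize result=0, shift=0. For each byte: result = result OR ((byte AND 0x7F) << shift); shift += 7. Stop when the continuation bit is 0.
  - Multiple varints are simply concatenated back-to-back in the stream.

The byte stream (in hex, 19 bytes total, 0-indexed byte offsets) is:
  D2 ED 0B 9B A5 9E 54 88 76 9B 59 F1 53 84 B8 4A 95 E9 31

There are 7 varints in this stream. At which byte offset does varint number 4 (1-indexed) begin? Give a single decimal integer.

Answer: 9

Derivation:
  byte[0]=0xD2 cont=1 payload=0x52=82: acc |= 82<<0 -> acc=82 shift=7
  byte[1]=0xED cont=1 payload=0x6D=109: acc |= 109<<7 -> acc=14034 shift=14
  byte[2]=0x0B cont=0 payload=0x0B=11: acc |= 11<<14 -> acc=194258 shift=21 [end]
Varint 1: bytes[0:3] = D2 ED 0B -> value 194258 (3 byte(s))
  byte[3]=0x9B cont=1 payload=0x1B=27: acc |= 27<<0 -> acc=27 shift=7
  byte[4]=0xA5 cont=1 payload=0x25=37: acc |= 37<<7 -> acc=4763 shift=14
  byte[5]=0x9E cont=1 payload=0x1E=30: acc |= 30<<14 -> acc=496283 shift=21
  byte[6]=0x54 cont=0 payload=0x54=84: acc |= 84<<21 -> acc=176657051 shift=28 [end]
Varint 2: bytes[3:7] = 9B A5 9E 54 -> value 176657051 (4 byte(s))
  byte[7]=0x88 cont=1 payload=0x08=8: acc |= 8<<0 -> acc=8 shift=7
  byte[8]=0x76 cont=0 payload=0x76=118: acc |= 118<<7 -> acc=15112 shift=14 [end]
Varint 3: bytes[7:9] = 88 76 -> value 15112 (2 byte(s))
  byte[9]=0x9B cont=1 payload=0x1B=27: acc |= 27<<0 -> acc=27 shift=7
  byte[10]=0x59 cont=0 payload=0x59=89: acc |= 89<<7 -> acc=11419 shift=14 [end]
Varint 4: bytes[9:11] = 9B 59 -> value 11419 (2 byte(s))
  byte[11]=0xF1 cont=1 payload=0x71=113: acc |= 113<<0 -> acc=113 shift=7
  byte[12]=0x53 cont=0 payload=0x53=83: acc |= 83<<7 -> acc=10737 shift=14 [end]
Varint 5: bytes[11:13] = F1 53 -> value 10737 (2 byte(s))
  byte[13]=0x84 cont=1 payload=0x04=4: acc |= 4<<0 -> acc=4 shift=7
  byte[14]=0xB8 cont=1 payload=0x38=56: acc |= 56<<7 -> acc=7172 shift=14
  byte[15]=0x4A cont=0 payload=0x4A=74: acc |= 74<<14 -> acc=1219588 shift=21 [end]
Varint 6: bytes[13:16] = 84 B8 4A -> value 1219588 (3 byte(s))
  byte[16]=0x95 cont=1 payload=0x15=21: acc |= 21<<0 -> acc=21 shift=7
  byte[17]=0xE9 cont=1 payload=0x69=105: acc |= 105<<7 -> acc=13461 shift=14
  byte[18]=0x31 cont=0 payload=0x31=49: acc |= 49<<14 -> acc=816277 shift=21 [end]
Varint 7: bytes[16:19] = 95 E9 31 -> value 816277 (3 byte(s))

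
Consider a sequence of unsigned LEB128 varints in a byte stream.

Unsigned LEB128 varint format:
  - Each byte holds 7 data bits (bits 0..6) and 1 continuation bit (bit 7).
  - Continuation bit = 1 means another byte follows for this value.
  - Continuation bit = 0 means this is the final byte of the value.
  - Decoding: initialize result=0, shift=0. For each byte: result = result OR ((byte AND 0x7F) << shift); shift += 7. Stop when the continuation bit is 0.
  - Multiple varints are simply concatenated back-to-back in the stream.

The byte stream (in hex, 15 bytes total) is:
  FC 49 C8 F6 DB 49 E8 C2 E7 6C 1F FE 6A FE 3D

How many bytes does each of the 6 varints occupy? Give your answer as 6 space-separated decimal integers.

Answer: 2 4 4 1 2 2

Derivation:
  byte[0]=0xFC cont=1 payload=0x7C=124: acc |= 124<<0 -> acc=124 shift=7
  byte[1]=0x49 cont=0 payload=0x49=73: acc |= 73<<7 -> acc=9468 shift=14 [end]
Varint 1: bytes[0:2] = FC 49 -> value 9468 (2 byte(s))
  byte[2]=0xC8 cont=1 payload=0x48=72: acc |= 72<<0 -> acc=72 shift=7
  byte[3]=0xF6 cont=1 payload=0x76=118: acc |= 118<<7 -> acc=15176 shift=14
  byte[4]=0xDB cont=1 payload=0x5B=91: acc |= 91<<14 -> acc=1506120 shift=21
  byte[5]=0x49 cont=0 payload=0x49=73: acc |= 73<<21 -> acc=154598216 shift=28 [end]
Varint 2: bytes[2:6] = C8 F6 DB 49 -> value 154598216 (4 byte(s))
  byte[6]=0xE8 cont=1 payload=0x68=104: acc |= 104<<0 -> acc=104 shift=7
  byte[7]=0xC2 cont=1 payload=0x42=66: acc |= 66<<7 -> acc=8552 shift=14
  byte[8]=0xE7 cont=1 payload=0x67=103: acc |= 103<<14 -> acc=1696104 shift=21
  byte[9]=0x6C cont=0 payload=0x6C=108: acc |= 108<<21 -> acc=228188520 shift=28 [end]
Varint 3: bytes[6:10] = E8 C2 E7 6C -> value 228188520 (4 byte(s))
  byte[10]=0x1F cont=0 payload=0x1F=31: acc |= 31<<0 -> acc=31 shift=7 [end]
Varint 4: bytes[10:11] = 1F -> value 31 (1 byte(s))
  byte[11]=0xFE cont=1 payload=0x7E=126: acc |= 126<<0 -> acc=126 shift=7
  byte[12]=0x6A cont=0 payload=0x6A=106: acc |= 106<<7 -> acc=13694 shift=14 [end]
Varint 5: bytes[11:13] = FE 6A -> value 13694 (2 byte(s))
  byte[13]=0xFE cont=1 payload=0x7E=126: acc |= 126<<0 -> acc=126 shift=7
  byte[14]=0x3D cont=0 payload=0x3D=61: acc |= 61<<7 -> acc=7934 shift=14 [end]
Varint 6: bytes[13:15] = FE 3D -> value 7934 (2 byte(s))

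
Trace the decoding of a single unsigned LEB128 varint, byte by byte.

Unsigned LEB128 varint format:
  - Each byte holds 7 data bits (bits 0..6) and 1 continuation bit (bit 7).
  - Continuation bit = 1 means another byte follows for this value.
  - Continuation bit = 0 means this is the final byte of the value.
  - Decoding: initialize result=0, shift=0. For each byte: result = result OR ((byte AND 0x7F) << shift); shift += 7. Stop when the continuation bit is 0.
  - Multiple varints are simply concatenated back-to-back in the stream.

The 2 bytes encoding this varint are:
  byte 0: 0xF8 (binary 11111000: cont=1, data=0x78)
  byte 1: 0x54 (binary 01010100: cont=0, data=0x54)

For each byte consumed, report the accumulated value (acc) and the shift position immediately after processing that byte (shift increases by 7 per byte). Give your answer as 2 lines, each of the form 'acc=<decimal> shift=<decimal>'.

byte 0=0xF8: payload=0x78=120, contrib = 120<<0 = 120; acc -> 120, shift -> 7
byte 1=0x54: payload=0x54=84, contrib = 84<<7 = 10752; acc -> 10872, shift -> 14

Answer: acc=120 shift=7
acc=10872 shift=14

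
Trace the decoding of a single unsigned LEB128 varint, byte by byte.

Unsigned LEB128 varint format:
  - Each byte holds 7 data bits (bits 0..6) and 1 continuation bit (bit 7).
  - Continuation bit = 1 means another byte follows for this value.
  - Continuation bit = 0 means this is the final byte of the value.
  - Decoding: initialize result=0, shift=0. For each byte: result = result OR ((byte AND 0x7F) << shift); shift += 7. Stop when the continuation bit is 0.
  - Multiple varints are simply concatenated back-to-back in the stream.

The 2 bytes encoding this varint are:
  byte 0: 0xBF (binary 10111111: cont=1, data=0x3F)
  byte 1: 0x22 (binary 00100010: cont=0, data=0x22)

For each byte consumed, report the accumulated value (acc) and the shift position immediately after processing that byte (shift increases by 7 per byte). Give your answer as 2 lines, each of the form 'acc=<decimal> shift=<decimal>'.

byte 0=0xBF: payload=0x3F=63, contrib = 63<<0 = 63; acc -> 63, shift -> 7
byte 1=0x22: payload=0x22=34, contrib = 34<<7 = 4352; acc -> 4415, shift -> 14

Answer: acc=63 shift=7
acc=4415 shift=14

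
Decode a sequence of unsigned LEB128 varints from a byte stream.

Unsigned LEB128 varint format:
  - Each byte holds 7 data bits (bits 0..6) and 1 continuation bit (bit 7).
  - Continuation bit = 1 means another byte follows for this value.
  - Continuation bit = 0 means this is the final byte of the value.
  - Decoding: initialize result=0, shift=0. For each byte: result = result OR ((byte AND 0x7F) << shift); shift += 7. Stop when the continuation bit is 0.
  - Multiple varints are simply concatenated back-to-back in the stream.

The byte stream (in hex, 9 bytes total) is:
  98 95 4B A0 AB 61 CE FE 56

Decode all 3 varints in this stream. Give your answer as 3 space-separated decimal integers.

Answer: 1231512 1594784 1425230

Derivation:
  byte[0]=0x98 cont=1 payload=0x18=24: acc |= 24<<0 -> acc=24 shift=7
  byte[1]=0x95 cont=1 payload=0x15=21: acc |= 21<<7 -> acc=2712 shift=14
  byte[2]=0x4B cont=0 payload=0x4B=75: acc |= 75<<14 -> acc=1231512 shift=21 [end]
Varint 1: bytes[0:3] = 98 95 4B -> value 1231512 (3 byte(s))
  byte[3]=0xA0 cont=1 payload=0x20=32: acc |= 32<<0 -> acc=32 shift=7
  byte[4]=0xAB cont=1 payload=0x2B=43: acc |= 43<<7 -> acc=5536 shift=14
  byte[5]=0x61 cont=0 payload=0x61=97: acc |= 97<<14 -> acc=1594784 shift=21 [end]
Varint 2: bytes[3:6] = A0 AB 61 -> value 1594784 (3 byte(s))
  byte[6]=0xCE cont=1 payload=0x4E=78: acc |= 78<<0 -> acc=78 shift=7
  byte[7]=0xFE cont=1 payload=0x7E=126: acc |= 126<<7 -> acc=16206 shift=14
  byte[8]=0x56 cont=0 payload=0x56=86: acc |= 86<<14 -> acc=1425230 shift=21 [end]
Varint 3: bytes[6:9] = CE FE 56 -> value 1425230 (3 byte(s))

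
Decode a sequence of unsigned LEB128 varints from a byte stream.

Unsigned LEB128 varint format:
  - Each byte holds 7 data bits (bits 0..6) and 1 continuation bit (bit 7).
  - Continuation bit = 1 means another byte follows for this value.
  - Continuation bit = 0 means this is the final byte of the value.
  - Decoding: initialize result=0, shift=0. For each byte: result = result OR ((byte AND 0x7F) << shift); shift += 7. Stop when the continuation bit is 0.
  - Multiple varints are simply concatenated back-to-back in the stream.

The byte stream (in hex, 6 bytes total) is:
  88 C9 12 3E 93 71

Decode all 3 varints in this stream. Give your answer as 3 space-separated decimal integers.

Answer: 304264 62 14483

Derivation:
  byte[0]=0x88 cont=1 payload=0x08=8: acc |= 8<<0 -> acc=8 shift=7
  byte[1]=0xC9 cont=1 payload=0x49=73: acc |= 73<<7 -> acc=9352 shift=14
  byte[2]=0x12 cont=0 payload=0x12=18: acc |= 18<<14 -> acc=304264 shift=21 [end]
Varint 1: bytes[0:3] = 88 C9 12 -> value 304264 (3 byte(s))
  byte[3]=0x3E cont=0 payload=0x3E=62: acc |= 62<<0 -> acc=62 shift=7 [end]
Varint 2: bytes[3:4] = 3E -> value 62 (1 byte(s))
  byte[4]=0x93 cont=1 payload=0x13=19: acc |= 19<<0 -> acc=19 shift=7
  byte[5]=0x71 cont=0 payload=0x71=113: acc |= 113<<7 -> acc=14483 shift=14 [end]
Varint 3: bytes[4:6] = 93 71 -> value 14483 (2 byte(s))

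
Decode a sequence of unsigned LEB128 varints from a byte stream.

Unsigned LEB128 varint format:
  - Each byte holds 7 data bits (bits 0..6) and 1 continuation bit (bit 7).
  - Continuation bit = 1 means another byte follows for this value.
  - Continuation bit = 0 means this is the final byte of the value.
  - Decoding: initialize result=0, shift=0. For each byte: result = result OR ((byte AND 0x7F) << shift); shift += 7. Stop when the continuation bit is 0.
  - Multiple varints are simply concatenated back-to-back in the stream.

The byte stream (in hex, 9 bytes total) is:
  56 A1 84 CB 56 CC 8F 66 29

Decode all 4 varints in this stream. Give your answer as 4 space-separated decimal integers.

  byte[0]=0x56 cont=0 payload=0x56=86: acc |= 86<<0 -> acc=86 shift=7 [end]
Varint 1: bytes[0:1] = 56 -> value 86 (1 byte(s))
  byte[1]=0xA1 cont=1 payload=0x21=33: acc |= 33<<0 -> acc=33 shift=7
  byte[2]=0x84 cont=1 payload=0x04=4: acc |= 4<<7 -> acc=545 shift=14
  byte[3]=0xCB cont=1 payload=0x4B=75: acc |= 75<<14 -> acc=1229345 shift=21
  byte[4]=0x56 cont=0 payload=0x56=86: acc |= 86<<21 -> acc=181584417 shift=28 [end]
Varint 2: bytes[1:5] = A1 84 CB 56 -> value 181584417 (4 byte(s))
  byte[5]=0xCC cont=1 payload=0x4C=76: acc |= 76<<0 -> acc=76 shift=7
  byte[6]=0x8F cont=1 payload=0x0F=15: acc |= 15<<7 -> acc=1996 shift=14
  byte[7]=0x66 cont=0 payload=0x66=102: acc |= 102<<14 -> acc=1673164 shift=21 [end]
Varint 3: bytes[5:8] = CC 8F 66 -> value 1673164 (3 byte(s))
  byte[8]=0x29 cont=0 payload=0x29=41: acc |= 41<<0 -> acc=41 shift=7 [end]
Varint 4: bytes[8:9] = 29 -> value 41 (1 byte(s))

Answer: 86 181584417 1673164 41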